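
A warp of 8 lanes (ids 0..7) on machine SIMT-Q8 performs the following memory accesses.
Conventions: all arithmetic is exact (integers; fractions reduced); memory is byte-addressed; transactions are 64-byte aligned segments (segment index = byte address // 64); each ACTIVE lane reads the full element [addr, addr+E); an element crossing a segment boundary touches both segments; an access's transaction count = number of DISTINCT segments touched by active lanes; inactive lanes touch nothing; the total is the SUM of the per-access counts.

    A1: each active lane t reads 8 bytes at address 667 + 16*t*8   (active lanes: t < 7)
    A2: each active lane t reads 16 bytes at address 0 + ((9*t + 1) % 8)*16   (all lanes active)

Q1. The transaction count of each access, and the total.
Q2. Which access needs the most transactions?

A1: 7 transactions
A2: 2 transactions

Answer: 7,2; total 9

Answer: A1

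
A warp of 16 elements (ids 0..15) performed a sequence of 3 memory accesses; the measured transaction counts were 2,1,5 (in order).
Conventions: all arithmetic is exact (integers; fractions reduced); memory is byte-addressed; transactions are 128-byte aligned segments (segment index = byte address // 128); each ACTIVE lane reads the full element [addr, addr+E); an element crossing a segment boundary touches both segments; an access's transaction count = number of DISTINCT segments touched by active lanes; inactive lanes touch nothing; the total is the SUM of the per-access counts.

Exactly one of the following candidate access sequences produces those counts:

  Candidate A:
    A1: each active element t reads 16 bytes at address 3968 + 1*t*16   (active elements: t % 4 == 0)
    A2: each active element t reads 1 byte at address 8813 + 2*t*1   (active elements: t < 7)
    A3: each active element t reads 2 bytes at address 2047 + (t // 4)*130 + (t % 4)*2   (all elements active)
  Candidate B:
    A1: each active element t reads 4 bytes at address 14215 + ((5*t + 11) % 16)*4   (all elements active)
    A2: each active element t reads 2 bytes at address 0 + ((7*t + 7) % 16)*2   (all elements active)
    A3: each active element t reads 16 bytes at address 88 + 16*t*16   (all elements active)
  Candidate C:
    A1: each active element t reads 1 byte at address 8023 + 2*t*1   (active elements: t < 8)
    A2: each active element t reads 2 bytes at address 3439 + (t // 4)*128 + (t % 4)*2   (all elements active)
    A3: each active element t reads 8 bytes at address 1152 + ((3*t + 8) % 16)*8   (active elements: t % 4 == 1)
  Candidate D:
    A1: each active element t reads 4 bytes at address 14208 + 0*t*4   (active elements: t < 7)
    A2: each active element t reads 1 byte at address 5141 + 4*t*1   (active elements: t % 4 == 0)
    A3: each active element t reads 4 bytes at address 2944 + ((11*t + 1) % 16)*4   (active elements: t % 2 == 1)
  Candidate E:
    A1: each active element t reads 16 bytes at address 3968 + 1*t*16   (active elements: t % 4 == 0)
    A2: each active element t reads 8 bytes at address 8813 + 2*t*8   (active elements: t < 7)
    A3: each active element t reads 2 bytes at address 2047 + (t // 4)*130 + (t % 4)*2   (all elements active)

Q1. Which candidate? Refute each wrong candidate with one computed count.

B: A1 gives 1 transaction, not 2
C: A1 gives 1 transaction, not 2
D: A1 gives 1 transaction, not 2
E: A2 gives 2 transactions, not 1
A: all counts match (2,1,5)

Answer: A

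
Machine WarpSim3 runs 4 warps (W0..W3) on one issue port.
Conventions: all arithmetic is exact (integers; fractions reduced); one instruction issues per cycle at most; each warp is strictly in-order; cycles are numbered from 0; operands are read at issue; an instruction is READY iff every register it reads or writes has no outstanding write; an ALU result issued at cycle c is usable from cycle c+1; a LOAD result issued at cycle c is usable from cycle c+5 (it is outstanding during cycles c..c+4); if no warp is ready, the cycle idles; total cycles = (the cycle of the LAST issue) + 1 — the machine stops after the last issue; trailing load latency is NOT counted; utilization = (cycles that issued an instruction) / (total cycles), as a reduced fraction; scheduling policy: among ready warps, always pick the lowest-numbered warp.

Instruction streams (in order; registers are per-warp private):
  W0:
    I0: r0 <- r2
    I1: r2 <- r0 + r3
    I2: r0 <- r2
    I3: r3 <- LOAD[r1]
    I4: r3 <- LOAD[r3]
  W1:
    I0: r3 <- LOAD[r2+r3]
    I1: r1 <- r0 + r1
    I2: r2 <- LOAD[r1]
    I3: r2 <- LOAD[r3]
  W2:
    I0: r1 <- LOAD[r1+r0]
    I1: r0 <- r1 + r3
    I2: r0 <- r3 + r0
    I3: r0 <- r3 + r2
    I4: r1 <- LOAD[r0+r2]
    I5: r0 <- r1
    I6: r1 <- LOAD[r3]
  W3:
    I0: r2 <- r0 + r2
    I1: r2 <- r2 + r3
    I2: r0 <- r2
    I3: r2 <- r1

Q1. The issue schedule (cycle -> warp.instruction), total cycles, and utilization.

cycle 0: W0.I0
cycle 1: W0.I1
cycle 2: W0.I2
cycle 3: W0.I3
cycle 4: W1.I0
cycle 5: W1.I1
cycle 6: W1.I2
cycle 7: W2.I0
cycle 8: W0.I4
cycle 9: W3.I0
cycle 10: W3.I1
cycle 11: W1.I3
cycle 12: W2.I1
cycle 13: W2.I2
cycle 14: W2.I3
cycle 15: W2.I4
cycle 16: W3.I2
cycle 17: W3.I3
cycle 18: idle
cycle 19: idle
cycle 20: W2.I5
cycle 21: W2.I6

Answer: 22 cycles, utilization 10/11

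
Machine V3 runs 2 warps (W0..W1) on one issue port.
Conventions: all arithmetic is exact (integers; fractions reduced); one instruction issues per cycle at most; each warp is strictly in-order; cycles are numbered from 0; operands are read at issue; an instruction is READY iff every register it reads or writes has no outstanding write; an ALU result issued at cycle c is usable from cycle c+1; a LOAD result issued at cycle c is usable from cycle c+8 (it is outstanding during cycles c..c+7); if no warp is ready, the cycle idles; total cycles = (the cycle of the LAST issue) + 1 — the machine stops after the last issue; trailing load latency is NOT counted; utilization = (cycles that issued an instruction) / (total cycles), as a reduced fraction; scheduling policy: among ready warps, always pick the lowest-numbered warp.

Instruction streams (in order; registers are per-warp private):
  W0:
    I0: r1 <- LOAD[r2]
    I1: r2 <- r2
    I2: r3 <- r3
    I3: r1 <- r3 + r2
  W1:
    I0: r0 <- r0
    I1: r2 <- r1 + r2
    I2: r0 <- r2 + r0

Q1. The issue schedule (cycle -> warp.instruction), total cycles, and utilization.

cycle 0: W0.I0
cycle 1: W0.I1
cycle 2: W0.I2
cycle 3: W1.I0
cycle 4: W1.I1
cycle 5: W1.I2
cycle 6: idle
cycle 7: idle
cycle 8: W0.I3

Answer: 9 cycles, utilization 7/9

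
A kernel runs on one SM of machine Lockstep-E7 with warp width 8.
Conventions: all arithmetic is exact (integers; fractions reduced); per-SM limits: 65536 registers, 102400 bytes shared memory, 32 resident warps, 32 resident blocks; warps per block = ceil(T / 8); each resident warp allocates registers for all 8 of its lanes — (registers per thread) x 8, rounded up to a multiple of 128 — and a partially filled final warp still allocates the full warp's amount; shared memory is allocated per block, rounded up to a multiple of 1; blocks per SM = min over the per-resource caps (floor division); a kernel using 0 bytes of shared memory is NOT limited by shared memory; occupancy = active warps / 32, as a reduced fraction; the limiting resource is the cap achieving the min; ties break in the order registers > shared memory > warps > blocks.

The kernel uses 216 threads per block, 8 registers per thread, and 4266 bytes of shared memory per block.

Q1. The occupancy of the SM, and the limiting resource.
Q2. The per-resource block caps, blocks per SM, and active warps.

Answer: occupancy 27/32, limited by warps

registers: 18 blocks
shared memory: 24 blocks
warps: 1 block
blocks: 32 blocks

Answer: 1 block, 27 active warps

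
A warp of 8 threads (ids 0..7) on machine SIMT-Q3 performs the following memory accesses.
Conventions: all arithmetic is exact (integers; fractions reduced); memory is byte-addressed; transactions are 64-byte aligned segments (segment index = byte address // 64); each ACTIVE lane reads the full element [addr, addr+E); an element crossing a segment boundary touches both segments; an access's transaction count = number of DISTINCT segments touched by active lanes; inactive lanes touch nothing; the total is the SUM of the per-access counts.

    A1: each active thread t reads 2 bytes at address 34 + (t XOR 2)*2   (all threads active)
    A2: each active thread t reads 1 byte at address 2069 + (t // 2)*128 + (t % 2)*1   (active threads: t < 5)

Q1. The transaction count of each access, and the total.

A1: 1 transaction
A2: 3 transactions

Answer: 1,3; total 4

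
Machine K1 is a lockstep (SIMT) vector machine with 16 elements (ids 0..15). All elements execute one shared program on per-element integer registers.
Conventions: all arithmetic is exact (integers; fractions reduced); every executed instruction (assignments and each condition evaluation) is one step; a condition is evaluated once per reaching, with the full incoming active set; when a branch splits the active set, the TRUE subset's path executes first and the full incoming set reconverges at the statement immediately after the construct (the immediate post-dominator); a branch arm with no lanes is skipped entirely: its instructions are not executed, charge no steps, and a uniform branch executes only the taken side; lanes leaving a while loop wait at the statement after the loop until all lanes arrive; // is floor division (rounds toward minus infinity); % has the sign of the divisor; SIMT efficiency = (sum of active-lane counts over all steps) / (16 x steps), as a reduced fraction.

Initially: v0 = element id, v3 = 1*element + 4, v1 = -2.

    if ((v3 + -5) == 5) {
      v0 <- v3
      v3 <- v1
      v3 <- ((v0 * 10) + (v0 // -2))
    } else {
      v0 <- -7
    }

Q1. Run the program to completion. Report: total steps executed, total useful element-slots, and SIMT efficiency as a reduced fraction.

Answer: 5 steps, 34 useful, 17/40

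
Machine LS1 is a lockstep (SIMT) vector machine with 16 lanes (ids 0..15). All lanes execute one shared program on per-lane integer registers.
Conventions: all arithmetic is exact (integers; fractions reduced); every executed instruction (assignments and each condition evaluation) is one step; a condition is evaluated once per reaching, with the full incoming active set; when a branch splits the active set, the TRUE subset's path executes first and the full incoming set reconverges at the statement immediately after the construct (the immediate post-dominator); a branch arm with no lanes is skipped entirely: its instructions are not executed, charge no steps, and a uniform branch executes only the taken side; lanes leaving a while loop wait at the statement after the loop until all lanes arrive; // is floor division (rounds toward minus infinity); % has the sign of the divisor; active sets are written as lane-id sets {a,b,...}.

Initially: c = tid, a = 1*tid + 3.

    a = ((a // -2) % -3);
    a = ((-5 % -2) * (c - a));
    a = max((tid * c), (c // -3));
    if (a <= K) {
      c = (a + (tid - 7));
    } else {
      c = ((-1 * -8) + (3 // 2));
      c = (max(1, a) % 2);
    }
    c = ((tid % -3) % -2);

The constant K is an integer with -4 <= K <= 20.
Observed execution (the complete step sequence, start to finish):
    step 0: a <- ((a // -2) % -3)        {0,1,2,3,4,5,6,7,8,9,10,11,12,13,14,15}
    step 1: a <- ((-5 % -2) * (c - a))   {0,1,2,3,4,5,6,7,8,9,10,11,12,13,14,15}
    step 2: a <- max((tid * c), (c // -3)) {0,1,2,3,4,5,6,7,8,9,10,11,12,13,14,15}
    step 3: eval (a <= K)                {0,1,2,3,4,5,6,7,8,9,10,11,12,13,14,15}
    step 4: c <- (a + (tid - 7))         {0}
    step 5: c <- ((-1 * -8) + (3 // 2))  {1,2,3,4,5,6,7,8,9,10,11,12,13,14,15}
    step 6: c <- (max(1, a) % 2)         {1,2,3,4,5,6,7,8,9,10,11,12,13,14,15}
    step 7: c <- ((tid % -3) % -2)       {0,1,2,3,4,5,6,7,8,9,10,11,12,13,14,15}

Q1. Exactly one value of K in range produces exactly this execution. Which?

Answer: K = 0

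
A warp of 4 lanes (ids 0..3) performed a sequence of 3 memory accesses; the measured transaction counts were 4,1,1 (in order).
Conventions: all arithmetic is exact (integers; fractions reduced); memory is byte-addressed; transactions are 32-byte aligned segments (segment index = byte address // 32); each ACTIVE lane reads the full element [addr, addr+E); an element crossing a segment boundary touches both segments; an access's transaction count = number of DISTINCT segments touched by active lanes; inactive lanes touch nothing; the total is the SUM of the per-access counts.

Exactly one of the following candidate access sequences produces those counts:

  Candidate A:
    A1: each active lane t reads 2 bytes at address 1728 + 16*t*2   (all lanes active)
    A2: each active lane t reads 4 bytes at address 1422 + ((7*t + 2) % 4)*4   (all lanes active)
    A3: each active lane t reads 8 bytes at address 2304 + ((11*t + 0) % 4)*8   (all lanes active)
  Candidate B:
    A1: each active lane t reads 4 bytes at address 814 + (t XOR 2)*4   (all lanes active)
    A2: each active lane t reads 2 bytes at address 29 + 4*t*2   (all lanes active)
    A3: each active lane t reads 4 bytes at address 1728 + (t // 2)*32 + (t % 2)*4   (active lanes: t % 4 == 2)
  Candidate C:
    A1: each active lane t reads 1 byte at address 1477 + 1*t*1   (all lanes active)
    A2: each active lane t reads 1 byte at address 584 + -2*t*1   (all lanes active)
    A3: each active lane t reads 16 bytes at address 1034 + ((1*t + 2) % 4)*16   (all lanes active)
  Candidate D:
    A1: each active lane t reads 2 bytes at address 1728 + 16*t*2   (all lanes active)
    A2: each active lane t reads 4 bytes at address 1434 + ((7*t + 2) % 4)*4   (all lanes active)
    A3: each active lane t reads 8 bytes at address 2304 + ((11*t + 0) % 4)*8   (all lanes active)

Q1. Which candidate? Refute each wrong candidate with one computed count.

B: A1 gives 1 transaction, not 4
C: A1 gives 1 transaction, not 4
D: A2 gives 2 transactions, not 1
A: all counts match (4,1,1)

Answer: A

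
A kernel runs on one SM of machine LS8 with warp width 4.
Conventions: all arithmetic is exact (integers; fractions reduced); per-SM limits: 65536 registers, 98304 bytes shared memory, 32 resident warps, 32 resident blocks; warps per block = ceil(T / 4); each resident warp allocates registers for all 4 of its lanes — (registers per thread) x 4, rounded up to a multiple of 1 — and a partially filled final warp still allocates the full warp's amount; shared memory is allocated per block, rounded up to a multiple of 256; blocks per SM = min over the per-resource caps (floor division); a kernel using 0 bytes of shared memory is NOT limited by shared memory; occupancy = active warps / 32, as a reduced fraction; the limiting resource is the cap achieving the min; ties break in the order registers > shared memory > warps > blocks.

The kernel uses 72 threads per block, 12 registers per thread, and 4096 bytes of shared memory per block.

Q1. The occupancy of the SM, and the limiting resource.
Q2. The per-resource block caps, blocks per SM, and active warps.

Answer: occupancy 9/16, limited by warps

registers: 75 blocks
shared memory: 24 blocks
warps: 1 block
blocks: 32 blocks

Answer: 1 block, 18 active warps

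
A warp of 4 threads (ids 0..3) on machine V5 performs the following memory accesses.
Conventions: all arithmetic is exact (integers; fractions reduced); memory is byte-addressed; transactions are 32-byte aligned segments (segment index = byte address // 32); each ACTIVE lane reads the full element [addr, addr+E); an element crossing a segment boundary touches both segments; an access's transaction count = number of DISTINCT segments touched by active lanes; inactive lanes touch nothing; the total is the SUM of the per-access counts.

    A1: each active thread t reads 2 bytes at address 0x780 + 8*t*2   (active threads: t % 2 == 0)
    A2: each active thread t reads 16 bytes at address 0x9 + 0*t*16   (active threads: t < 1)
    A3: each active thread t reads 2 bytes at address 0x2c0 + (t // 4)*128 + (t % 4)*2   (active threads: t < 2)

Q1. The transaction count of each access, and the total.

A1: 2 transactions
A2: 1 transaction
A3: 1 transaction

Answer: 2,1,1; total 4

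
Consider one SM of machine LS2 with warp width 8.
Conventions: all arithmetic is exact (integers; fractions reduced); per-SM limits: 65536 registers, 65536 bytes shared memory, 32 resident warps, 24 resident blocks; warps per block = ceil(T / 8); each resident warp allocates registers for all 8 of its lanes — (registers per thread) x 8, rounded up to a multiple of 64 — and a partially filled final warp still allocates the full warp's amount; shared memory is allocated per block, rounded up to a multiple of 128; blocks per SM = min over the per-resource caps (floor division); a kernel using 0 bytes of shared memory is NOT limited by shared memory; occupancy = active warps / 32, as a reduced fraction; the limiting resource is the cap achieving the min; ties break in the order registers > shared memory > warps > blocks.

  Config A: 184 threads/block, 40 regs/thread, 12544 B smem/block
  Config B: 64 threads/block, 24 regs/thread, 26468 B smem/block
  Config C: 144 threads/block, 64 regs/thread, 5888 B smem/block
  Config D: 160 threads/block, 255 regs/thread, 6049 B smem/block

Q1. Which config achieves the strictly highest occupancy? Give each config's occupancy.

occupancies: A 23/32, B 1/2, C 9/16, D 5/8

Answer: A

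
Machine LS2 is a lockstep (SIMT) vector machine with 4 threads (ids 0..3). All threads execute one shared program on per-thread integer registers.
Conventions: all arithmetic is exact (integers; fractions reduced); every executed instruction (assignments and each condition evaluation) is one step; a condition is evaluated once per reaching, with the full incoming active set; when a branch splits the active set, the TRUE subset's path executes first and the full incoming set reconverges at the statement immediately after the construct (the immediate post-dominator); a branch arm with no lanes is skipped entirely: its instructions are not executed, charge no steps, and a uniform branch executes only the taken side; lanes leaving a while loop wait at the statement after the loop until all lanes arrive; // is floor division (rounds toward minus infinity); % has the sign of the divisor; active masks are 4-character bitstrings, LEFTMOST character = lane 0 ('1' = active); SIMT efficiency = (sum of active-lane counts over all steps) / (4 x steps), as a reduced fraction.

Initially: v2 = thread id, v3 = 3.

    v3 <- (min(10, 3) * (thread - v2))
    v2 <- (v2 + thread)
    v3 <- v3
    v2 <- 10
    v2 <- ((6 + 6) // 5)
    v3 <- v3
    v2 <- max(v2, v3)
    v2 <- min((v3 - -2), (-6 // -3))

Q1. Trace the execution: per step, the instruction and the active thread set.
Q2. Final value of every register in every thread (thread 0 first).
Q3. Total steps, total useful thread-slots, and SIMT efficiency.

step 0: v3 <- (min(10, 3) * (thread - v2)) 1111
step 1: v2 <- (v2 + thread)          1111
step 2: v3 <- v3                     1111
step 3: v2 <- 10                     1111
step 4: v2 <- ((6 + 6) // 5)         1111
step 5: v3 <- v3                     1111
step 6: v2 <- max(v2, v3)            1111
step 7: v2 <- min((v3 - -2), (-6 // -3)) 1111

Answer: 8 steps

v2: 2,2,2,2
v3: 0,0,0,0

steps = 8; useful = 32; efficiency = 32/32 = 1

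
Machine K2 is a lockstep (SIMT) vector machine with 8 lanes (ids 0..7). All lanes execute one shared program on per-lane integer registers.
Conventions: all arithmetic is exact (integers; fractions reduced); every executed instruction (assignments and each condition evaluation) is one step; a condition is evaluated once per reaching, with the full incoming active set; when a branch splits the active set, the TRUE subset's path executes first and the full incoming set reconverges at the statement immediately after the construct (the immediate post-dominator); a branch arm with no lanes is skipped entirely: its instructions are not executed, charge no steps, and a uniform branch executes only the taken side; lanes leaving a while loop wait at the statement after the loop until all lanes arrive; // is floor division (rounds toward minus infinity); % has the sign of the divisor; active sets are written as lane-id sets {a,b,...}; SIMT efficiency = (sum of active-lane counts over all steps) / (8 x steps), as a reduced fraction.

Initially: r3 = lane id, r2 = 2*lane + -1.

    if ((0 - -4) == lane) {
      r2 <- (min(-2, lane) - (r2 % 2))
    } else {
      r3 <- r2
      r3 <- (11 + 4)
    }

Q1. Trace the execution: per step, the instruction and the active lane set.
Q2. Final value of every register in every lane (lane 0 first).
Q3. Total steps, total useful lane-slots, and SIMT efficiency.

step 0: eval ((0 - -4) == lane)      {0,1,2,3,4,5,6,7}
step 1: r2 <- (min(-2, lane) - (r2 % 2)) {4}
step 2: r3 <- r2                     {0,1,2,3,5,6,7}
step 3: r3 <- (11 + 4)               {0,1,2,3,5,6,7}

Answer: 4 steps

r3: 15,15,15,15,4,15,15,15
r2: -1,1,3,5,-3,9,11,13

steps = 4; useful = 23; efficiency = 23/32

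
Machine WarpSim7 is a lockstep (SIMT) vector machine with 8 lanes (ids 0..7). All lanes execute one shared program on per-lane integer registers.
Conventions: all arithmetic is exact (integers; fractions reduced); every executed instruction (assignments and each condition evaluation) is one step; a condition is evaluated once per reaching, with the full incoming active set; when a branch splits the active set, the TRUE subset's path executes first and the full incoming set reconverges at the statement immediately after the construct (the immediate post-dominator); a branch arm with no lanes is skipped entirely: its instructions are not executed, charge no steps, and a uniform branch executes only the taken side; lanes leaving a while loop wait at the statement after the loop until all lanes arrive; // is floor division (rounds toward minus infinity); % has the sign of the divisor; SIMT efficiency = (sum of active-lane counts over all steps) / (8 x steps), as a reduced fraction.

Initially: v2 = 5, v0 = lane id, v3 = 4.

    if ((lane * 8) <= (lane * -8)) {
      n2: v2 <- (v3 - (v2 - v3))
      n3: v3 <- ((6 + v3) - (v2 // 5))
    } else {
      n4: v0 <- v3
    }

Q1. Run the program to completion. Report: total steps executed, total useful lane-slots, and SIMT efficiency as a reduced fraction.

Answer: 4 steps, 17 useful, 17/32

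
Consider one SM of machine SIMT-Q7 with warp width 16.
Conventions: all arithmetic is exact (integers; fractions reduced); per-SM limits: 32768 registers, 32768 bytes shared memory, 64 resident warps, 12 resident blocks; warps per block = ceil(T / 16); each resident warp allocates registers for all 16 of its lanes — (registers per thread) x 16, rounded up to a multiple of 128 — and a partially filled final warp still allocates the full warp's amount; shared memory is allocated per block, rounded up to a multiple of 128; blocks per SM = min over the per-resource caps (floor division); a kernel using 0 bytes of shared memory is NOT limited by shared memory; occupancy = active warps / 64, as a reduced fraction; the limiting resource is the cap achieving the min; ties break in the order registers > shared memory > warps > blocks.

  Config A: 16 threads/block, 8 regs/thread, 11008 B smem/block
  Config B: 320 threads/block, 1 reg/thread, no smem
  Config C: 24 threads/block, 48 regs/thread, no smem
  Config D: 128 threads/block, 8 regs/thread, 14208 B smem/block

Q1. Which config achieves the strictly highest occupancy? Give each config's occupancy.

occupancies: A 1/32, B 15/16, C 3/8, D 1/4

Answer: B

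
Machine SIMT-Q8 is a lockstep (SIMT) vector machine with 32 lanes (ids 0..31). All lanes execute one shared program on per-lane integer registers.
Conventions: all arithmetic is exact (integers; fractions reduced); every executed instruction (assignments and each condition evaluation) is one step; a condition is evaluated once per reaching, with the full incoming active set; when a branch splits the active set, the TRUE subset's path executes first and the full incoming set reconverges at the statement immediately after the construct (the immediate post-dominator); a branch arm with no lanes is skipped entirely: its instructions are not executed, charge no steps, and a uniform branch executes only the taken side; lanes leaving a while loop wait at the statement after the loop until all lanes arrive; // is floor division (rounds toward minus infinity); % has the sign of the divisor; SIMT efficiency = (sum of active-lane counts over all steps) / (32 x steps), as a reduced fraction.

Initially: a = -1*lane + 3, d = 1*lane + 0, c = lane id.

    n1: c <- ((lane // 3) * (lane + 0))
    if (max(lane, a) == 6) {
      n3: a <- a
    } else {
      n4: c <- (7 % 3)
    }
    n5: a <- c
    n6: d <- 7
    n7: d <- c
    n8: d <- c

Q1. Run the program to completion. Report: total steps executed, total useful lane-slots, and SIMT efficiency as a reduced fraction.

Answer: 8 steps, 224 useful, 7/8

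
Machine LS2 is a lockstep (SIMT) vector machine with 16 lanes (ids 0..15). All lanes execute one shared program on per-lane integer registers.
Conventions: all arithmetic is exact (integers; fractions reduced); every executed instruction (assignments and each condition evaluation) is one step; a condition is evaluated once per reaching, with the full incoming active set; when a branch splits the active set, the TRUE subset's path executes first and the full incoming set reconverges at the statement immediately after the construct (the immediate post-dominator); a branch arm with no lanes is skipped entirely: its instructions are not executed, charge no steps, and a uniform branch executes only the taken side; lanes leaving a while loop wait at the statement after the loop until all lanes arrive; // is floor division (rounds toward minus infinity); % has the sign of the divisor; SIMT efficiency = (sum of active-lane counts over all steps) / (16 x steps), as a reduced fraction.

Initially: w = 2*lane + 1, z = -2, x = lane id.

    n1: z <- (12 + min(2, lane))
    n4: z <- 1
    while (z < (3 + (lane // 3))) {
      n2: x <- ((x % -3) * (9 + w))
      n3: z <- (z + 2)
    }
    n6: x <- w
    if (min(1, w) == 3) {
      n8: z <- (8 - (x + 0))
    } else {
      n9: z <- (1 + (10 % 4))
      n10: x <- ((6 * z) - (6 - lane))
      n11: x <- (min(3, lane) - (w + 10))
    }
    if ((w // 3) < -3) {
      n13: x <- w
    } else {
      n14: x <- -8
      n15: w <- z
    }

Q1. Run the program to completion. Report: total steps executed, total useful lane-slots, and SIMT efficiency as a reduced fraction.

Answer: 23 steps, 287 useful, 287/368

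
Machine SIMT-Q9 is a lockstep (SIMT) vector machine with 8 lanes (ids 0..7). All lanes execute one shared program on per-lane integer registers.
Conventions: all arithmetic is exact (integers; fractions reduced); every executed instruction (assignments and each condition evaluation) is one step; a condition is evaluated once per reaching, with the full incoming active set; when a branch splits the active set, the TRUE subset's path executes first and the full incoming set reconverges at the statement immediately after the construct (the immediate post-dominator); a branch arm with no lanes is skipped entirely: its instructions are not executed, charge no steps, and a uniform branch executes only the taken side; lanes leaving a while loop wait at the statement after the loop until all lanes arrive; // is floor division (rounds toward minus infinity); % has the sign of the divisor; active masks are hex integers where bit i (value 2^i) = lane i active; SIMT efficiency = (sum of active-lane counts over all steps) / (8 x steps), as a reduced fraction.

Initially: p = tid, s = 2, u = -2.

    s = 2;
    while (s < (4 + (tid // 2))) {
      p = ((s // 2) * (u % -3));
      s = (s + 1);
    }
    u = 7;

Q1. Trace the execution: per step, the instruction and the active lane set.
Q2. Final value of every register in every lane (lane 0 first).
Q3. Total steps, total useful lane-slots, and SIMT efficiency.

step 0: s <- 2                       0xff
step 1: eval (s < (4 + (tid // 2)))  0xff
step 2: p <- ((s // 2) * (u % -3))   0xff
step 3: s <- (s + 1)                 0xff
step 4: eval (s < (4 + (tid // 2)))  0xff
step 5: p <- ((s // 2) * (u % -3))   0xff
step 6: s <- (s + 1)                 0xff
step 7: eval (s < (4 + (tid // 2)))  0xff
step 8: p <- ((s // 2) * (u % -3))   0xfc
step 9: s <- (s + 1)                 0xfc
step 10: eval (s < (4 + (tid // 2)))  0xfc
step 11: p <- ((s // 2) * (u % -3))   0xf0
step 12: s <- (s + 1)                 0xf0
step 13: eval (s < (4 + (tid // 2)))  0xf0
step 14: p <- ((s // 2) * (u % -3))   0xc0
step 15: s <- (s + 1)                 0xc0
step 16: eval (s < (4 + (tid // 2)))  0xc0
step 17: u <- 7                       0xff

Answer: 18 steps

p: -2,-2,-4,-4,-4,-4,-6,-6
s: 4,4,5,5,6,6,7,7
u: 7,7,7,7,7,7,7,7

steps = 18; useful = 108; efficiency = 108/144 = 3/4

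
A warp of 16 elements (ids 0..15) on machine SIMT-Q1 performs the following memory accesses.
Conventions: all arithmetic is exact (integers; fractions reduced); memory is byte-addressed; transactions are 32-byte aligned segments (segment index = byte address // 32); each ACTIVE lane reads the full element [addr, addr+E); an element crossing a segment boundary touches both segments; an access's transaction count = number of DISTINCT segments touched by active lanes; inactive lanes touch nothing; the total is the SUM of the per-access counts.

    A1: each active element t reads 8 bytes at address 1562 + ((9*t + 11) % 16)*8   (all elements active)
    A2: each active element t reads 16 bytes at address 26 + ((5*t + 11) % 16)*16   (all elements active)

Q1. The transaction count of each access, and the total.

A1: 5 transactions
A2: 9 transactions

Answer: 5,9; total 14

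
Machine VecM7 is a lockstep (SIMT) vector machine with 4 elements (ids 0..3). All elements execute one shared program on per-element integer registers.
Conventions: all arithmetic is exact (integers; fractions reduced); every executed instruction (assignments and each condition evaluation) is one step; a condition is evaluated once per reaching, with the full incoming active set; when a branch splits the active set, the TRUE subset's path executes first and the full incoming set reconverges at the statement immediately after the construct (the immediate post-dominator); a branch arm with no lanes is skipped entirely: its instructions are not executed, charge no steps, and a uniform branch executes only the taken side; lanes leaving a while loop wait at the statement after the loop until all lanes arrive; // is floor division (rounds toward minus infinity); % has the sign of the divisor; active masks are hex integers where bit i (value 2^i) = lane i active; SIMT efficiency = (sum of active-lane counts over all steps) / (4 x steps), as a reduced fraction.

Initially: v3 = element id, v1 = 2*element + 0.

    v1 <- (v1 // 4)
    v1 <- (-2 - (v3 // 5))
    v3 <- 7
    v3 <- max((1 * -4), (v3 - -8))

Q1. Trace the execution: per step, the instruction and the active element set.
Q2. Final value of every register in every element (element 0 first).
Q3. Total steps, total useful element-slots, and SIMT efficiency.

step 0: v1 <- (v1 // 4)              0xf
step 1: v1 <- (-2 - (v3 // 5))       0xf
step 2: v3 <- 7                      0xf
step 3: v3 <- max((1 * -4), (v3 - -8)) 0xf

Answer: 4 steps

v3: 15,15,15,15
v1: -2,-2,-2,-2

steps = 4; useful = 16; efficiency = 16/16 = 1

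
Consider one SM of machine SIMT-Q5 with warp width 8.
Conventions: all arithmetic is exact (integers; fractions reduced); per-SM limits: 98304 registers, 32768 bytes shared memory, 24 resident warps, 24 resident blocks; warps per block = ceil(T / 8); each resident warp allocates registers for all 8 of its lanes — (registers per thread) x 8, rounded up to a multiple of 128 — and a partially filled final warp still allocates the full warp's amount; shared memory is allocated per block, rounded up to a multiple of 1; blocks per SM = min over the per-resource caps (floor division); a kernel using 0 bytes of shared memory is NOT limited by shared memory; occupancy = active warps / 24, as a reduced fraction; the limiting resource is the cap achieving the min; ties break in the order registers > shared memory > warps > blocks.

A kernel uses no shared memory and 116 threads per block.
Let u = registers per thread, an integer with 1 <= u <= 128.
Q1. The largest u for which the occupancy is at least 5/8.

Answer: u = 128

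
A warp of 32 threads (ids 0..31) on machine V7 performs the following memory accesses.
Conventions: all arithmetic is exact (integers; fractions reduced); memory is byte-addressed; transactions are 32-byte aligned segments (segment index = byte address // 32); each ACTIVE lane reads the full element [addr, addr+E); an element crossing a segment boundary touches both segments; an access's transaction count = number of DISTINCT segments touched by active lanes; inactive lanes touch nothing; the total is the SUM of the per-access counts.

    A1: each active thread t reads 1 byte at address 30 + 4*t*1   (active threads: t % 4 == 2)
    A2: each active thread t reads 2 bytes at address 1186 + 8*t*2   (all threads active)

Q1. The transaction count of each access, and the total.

A1: 4 transactions
A2: 16 transactions

Answer: 4,16; total 20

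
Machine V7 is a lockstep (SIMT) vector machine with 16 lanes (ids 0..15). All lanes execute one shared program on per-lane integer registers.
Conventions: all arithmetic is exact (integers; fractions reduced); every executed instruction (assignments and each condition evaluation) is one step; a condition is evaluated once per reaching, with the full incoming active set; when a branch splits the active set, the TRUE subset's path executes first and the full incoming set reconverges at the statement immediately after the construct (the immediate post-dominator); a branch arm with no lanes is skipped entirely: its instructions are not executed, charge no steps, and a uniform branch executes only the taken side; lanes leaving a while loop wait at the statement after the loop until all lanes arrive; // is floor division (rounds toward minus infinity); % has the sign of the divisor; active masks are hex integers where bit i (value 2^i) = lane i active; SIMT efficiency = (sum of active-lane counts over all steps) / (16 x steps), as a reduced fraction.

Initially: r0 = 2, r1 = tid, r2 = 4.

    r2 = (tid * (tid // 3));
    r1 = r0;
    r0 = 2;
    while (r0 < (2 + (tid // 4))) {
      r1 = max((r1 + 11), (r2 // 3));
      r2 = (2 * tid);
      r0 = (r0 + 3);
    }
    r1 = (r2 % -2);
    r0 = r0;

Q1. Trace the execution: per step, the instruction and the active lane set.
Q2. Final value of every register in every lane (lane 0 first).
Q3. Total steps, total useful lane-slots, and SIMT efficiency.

step 0: r2 <- (tid * (tid // 3))     0xffff
step 1: r1 <- r0                     0xffff
step 2: r0 <- 2                      0xffff
step 3: eval (r0 < (2 + (tid // 4))) 0xffff
step 4: r1 <- max((r1 + 11), (r2 // 3)) 0xfff0
step 5: r2 <- (2 * tid)              0xfff0
step 6: r0 <- (r0 + 3)               0xfff0
step 7: eval (r0 < (2 + (tid // 4))) 0xfff0
step 8: r1 <- (r2 % -2)              0xffff
step 9: r0 <- r0                     0xffff

Answer: 10 steps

r0: 2,2,2,2,5,5,5,5,5,5,5,5,5,5,5,5
r1: 0,0,0,-1,0,0,0,0,0,0,0,0,0,0,0,0
r2: 0,0,0,3,8,10,12,14,16,18,20,22,24,26,28,30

steps = 10; useful = 144; efficiency = 144/160 = 9/10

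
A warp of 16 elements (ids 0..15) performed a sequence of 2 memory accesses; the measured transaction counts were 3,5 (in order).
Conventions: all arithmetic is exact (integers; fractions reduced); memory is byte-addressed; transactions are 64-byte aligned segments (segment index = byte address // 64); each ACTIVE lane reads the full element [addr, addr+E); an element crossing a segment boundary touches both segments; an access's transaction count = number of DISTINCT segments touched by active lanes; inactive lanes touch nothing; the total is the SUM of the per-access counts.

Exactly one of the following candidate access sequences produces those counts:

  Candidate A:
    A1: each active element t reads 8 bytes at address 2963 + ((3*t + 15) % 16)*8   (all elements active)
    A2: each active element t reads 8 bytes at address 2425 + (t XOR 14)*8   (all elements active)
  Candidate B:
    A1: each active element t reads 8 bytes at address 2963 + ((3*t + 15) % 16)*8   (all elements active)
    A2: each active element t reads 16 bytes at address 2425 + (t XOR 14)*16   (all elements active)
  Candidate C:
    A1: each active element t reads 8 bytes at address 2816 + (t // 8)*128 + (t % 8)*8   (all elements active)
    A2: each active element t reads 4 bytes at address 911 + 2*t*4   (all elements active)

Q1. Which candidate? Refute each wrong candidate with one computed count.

A: A2 gives 3 transactions, not 5
C: A1 gives 2 transactions, not 3
B: all counts match (3,5)

Answer: B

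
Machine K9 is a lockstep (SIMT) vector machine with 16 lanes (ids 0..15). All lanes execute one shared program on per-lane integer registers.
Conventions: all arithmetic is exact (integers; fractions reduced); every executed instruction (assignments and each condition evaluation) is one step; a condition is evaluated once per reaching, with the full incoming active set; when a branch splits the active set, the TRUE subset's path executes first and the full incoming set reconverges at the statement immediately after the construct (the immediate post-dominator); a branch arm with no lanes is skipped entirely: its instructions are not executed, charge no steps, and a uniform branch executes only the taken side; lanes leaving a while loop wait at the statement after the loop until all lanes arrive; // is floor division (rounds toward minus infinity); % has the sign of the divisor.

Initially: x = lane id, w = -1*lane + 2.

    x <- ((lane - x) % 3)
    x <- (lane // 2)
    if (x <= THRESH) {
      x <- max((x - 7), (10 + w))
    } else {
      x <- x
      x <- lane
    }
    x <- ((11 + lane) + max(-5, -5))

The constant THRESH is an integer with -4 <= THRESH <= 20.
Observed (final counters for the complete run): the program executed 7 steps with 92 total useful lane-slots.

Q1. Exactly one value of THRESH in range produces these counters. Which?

Answer: THRESH = 1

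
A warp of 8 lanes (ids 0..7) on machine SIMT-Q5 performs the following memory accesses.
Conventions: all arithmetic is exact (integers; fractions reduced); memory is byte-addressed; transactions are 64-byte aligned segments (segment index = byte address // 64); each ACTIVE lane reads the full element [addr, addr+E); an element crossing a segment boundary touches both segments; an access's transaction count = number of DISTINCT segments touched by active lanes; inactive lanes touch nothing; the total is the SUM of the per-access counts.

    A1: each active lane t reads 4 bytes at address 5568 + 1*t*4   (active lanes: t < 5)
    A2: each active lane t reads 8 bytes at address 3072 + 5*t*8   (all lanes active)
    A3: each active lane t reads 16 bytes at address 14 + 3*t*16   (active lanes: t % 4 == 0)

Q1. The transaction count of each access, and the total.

A1: 1 transaction
A2: 5 transactions
A3: 2 transactions

Answer: 1,5,2; total 8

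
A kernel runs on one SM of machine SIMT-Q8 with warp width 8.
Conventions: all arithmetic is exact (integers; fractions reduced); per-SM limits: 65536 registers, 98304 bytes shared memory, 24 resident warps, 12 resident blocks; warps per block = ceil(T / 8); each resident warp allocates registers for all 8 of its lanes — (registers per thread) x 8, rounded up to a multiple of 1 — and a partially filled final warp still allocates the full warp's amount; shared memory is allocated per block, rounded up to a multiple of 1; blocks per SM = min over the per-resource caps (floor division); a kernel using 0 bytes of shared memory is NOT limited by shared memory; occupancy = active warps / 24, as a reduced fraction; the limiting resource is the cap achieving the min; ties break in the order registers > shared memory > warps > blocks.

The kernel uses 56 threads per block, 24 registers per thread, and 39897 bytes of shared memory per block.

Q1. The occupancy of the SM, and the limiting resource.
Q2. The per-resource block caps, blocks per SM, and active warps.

Answer: occupancy 7/12, limited by shared memory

registers: 48 blocks
shared memory: 2 blocks
warps: 3 blocks
blocks: 12 blocks

Answer: 2 blocks, 14 active warps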